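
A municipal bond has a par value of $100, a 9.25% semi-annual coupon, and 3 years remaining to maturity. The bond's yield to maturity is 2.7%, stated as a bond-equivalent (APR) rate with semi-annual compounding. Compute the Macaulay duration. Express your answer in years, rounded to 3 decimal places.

2.717 years

Periodic yield y = 0.0135. Discount each cash flow and weight by its period:
  t   CF        PV=CF/(1+0.0135)^t    t·PV
  1        4.625         4.5634         4.5634
  2        4.625         4.5026         9.0052
  3        4.625         4.4426        13.3279
  4        4.625         4.3835        17.5338
  5        4.625         4.3251        21.6253
  6      104.625        96.5368       579.2209
  Σ                    118.7540       645.2766
Price P = Σ PV = 118.7540.
Macaulay duration = Σ(t·PV) / P = 645.2766 / 118.7540 = 5.43373 half-year periods.
In years: 5.43373 / 2 = 2.71686 years.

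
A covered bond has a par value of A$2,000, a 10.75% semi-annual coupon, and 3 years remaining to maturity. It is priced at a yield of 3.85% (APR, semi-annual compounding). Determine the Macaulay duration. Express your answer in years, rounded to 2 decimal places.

2.68 years

Periodic yield y = 0.01925. Discount each cash flow and weight by its period:
  t   CF        PV=CF/(1+0.01925)^t    t·PV
  1       107.50       105.4697       105.4697
  2       107.50       103.4778       206.9555
  3       107.50       101.5234       304.5703
  4       107.50        99.6060       398.4241
  5       107.50        97.7248       488.6241
  6     2,107.50     1,879.6772    11,278.0629
  Σ                  2,387.4789    12,782.1066
Price P = Σ PV = 2,387.4789.
Macaulay duration = Σ(t·PV) / P = 12,782.1066 / 2,387.4789 = 5.35381 half-year periods.
In years: 5.35381 / 2 = 2.67690 years.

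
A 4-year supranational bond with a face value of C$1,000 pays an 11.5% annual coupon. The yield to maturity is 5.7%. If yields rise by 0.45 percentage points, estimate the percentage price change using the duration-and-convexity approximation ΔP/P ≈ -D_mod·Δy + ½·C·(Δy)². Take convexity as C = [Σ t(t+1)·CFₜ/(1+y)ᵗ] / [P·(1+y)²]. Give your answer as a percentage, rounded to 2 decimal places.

-1.47%

With y = 0.057:
  t   CF        PV=CF/(1+0.057)^t    t·PV        t(t+1)·PV
  1       115.00       108.7985       108.7985         217.5970
  2       115.00       102.9314       205.8628         617.5884
  3       115.00        97.3807       292.1421       1,168.5684
  4     1,115.00       893.2539     3,573.0156      17,865.0779
  Σ                  1,202.3645     4,179.8189      19,868.8316
P = 1,202.3645; D_Mac = 3.47633 yrs; D_mod = 3.28887 yrs; C = 14.79061.
Duration effect: -3.28887 × (+0.0045) = -0.014800
Convexity effect: 0.5 × 14.79061 × (0.0045)² = +0.0001498
ΔP/P ≈ -0.014800 + 0.0001498 = -0.014650 = -1.4650%.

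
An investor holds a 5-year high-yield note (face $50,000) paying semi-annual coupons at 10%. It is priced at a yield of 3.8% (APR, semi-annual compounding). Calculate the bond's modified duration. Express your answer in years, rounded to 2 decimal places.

4.10 years

Periodic yield y = 0.019. First find Macaulay duration:
  t   CF        PV=CF/(1+0.019)^t    t·PV
  1     2,500.00     2,453.3857     2,453.3857
  2     2,500.00     2,407.6405     4,815.2810
  3     2,500.00     2,362.7483     7,088.2449
  4     2,500.00     2,318.6931     9,274.7725
  5     2,500.00     2,275.4594    11,377.2969
  6     2,500.00     2,233.0318    13,398.1907
  7     2,500.00     2,191.3953    15,339.7669
  8     2,500.00     2,150.5351    17,204.2809
  9     2,500.00     2,110.4368    18,993.9313
  10   52,500.00    43,492.8096   434,928.0957
  Σ                 63,996.1355   534,873.2464
P = 63,996.1355; Macaulay duration = 534,873.2464 / 63,996.1355 = 8.35790 half-year periods = 4.17895 years.
Modified duration = D_Mac / (1 + y) = 4.17895 / 1.019 = 4.10103 years.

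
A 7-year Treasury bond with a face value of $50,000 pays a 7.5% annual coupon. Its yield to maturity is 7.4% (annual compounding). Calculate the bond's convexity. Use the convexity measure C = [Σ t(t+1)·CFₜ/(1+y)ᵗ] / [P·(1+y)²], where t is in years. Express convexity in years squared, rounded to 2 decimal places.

36.68

With y = 0.074:
  t   CF        PV=CF/(1+0.074)^t    t·PV        t(t+1)·PV
  1     3,750.00     3,491.6201     3,491.6201       6,983.2402
  2     3,750.00     3,251.0429     6,502.0859      19,506.2576
  3     3,750.00     3,027.0418     9,081.1255      36,324.5021
  4     3,750.00     2,818.4747    11,273.8988      56,369.4942
  5     3,750.00     2,624.2781    13,121.3906      78,728.3439
  6     3,750.00     2,443.4619    14,660.7717     102,625.4017
  7    53,750.00    32,609.8273   228,268.7912   1,826,150.3298
  Σ                 50,265.7470   286,399.6839   2,126,687.5694
P = 50,265.7470.
Convexity = Σ t(t+1)·PV / [P·(1+y)²] = 2,126,687.5694 / (50,265.7470 × 1.153476) = 36.67946.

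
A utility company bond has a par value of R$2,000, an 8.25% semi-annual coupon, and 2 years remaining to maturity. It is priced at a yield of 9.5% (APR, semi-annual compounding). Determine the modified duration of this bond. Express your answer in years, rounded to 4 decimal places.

Periodic yield y = 0.0475. First find Macaulay duration:
  t   CF        PV=CF/(1+0.0475)^t    t·PV
  1        82.50        78.7589        78.7589
  2        82.50        75.1875       150.3751
  3        82.50        71.7781       215.3342
  4     2,082.50     1,729.6924     6,918.7697
  Σ                  1,955.4170     7,363.2380
P = 1,955.4170; Macaulay duration = 7,363.2380 / 1,955.4170 = 3.76556 half-year periods = 1.88278 years.
Modified duration = D_Mac / (1 + y) = 1.88278 / 1.0475 = 1.79740 years.

1.7974 years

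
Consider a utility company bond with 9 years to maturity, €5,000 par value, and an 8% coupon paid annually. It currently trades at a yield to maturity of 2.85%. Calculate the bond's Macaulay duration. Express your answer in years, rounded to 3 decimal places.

7.129 years

Periodic yield y = 0.0285. Discount each cash flow and weight by its year:
  t   CF        PV=CF/(1+0.0285)^t    t·PV
  1       400.00       388.9159       388.9159
  2       400.00       378.1389       756.2779
  3       400.00       367.6606     1,102.9818
  4       400.00       357.4726     1,429.8906
  5       400.00       347.5670     1,737.8349
  6       400.00       337.9358     2,027.6149
  7       400.00       328.5715     2,300.0007
  8       400.00       319.4667     2,555.7338
  9     5,400.00     4,193.2919    37,739.6271
  Σ                  7,019.0210    50,038.8775
Price P = Σ PV = 7,019.0210.
Macaulay duration = Σ(t·PV) / P = 50,038.8775 / 7,019.0210 = 7.12904 years.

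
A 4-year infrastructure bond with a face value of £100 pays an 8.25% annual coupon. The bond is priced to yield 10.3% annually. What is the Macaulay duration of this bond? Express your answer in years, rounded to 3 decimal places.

Periodic yield y = 0.103. Discount each cash flow and weight by its year:
  t   CF        PV=CF/(1+0.103)^t    t·PV
  1         8.25         7.4796         7.4796
  2         8.25         6.7811        13.5623
  3         8.25         6.1479        18.4437
  4       108.25        73.1351       292.5404
  Σ                     93.5438       332.0260
Price P = Σ PV = 93.5438.
Macaulay duration = Σ(t·PV) / P = 332.0260 / 93.5438 = 3.54942 years.

3.549 years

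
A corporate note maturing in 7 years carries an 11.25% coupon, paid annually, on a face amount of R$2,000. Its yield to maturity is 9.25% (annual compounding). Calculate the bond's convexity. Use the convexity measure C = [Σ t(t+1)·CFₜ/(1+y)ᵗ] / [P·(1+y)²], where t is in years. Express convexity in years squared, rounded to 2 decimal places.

31.90

With y = 0.0925:
  t   CF        PV=CF/(1+0.0925)^t    t·PV        t(t+1)·PV
  1       225.00       205.9497       205.9497         411.8993
  2       225.00       188.5123       377.0245       1,131.0736
  3       225.00       172.5513       517.6538       2,070.6153
  4       225.00       157.9417       631.7667       3,158.8335
  5       225.00       144.5690       722.8452       4,337.0711
  6       225.00       132.3286       793.9718       5,557.8028
  7     2,225.00     1,197.7878     8,384.5148      67,076.1184
  Σ                  2,199.6404    11,633.7266      83,743.4141
P = 2,199.6404.
Convexity = Σ t(t+1)·PV / [P·(1+y)²] = 83,743.4141 / (2,199.6404 × 1.193556) = 31.89746.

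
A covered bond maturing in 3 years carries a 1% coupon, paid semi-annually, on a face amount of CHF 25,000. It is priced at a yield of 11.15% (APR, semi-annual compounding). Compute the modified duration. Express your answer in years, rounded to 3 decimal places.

Periodic yield y = 0.05575. First find Macaulay duration:
  t   CF        PV=CF/(1+0.05575)^t    t·PV
  1       125.00       118.3992       118.3992
  2       125.00       112.1470       224.2941
  3       125.00       106.2250       318.6750
  4       125.00       100.6157       402.4627
  5       125.00        95.3026       476.5128
  6    25,125.00    18,144.2713   108,865.6275
  Σ                 18,676.9608   110,405.9713
P = 18,676.9608; Macaulay duration = 110,405.9713 / 18,676.9608 = 5.91135 half-year periods = 2.95567 years.
Modified duration = D_Mac / (1 + y) = 2.95567 / 1.05575 = 2.79960 years.

2.800 years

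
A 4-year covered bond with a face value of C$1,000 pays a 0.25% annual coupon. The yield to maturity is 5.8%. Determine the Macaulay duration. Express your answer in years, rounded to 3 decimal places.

3.983 years

Periodic yield y = 0.058. Discount each cash flow and weight by its year:
  t   CF        PV=CF/(1+0.058)^t    t·PV
  1         2.50         2.3629         2.3629
  2         2.50         2.2334         4.4668
  3         2.50         2.1110         6.3329
  4     1,002.50       800.0953     3,200.3811
  Σ                    806.8026     3,213.5438
Price P = Σ PV = 806.8026.
Macaulay duration = Σ(t·PV) / P = 3,213.5438 / 806.8026 = 3.98306 years.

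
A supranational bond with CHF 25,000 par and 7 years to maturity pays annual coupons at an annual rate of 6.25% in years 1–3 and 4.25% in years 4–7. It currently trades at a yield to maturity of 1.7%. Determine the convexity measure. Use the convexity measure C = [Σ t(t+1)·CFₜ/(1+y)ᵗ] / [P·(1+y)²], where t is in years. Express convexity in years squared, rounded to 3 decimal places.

44.721

With y = 0.017:
  t   CF        PV=CF/(1+0.017)^t    t·PV        t(t+1)·PV
  1     1,562.50     1,536.3815     1,536.3815       3,072.7630
  2     1,562.50     1,510.6996     3,021.3992       9,064.1977
  3     1,562.50     1,485.4470     4,456.3411      17,825.3643
  4     1,062.50       993.2192     3,972.8770      19,864.3849
  5     1,062.50       976.6168     4,883.0838      29,298.5029
  6     1,062.50       960.2918     5,761.7508      40,332.2557
  7    26,062.50    23,161.6451   162,131.5154   1,297,052.1230
  Σ                 30,624.3010   185,763.3488   1,416,509.5915
P = 30,624.3010.
Convexity = Σ t(t+1)·PV / [P·(1+y)²] = 1,416,509.5915 / (30,624.3010 × 1.034289) = 44.72099.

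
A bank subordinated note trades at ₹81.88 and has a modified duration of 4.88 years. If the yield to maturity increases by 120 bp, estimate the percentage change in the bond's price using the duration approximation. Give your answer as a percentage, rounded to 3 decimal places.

Duration approximation: ΔP/P ≈ -D_mod · Δy = -4.88 × (+0.012) = -0.058560.
As a percentage: -5.8560%.

-5.856%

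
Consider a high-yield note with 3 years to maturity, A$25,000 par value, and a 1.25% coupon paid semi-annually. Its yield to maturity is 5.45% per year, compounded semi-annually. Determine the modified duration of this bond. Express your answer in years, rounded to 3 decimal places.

Periodic yield y = 0.02725. First find Macaulay duration:
  t   CF        PV=CF/(1+0.02725)^t    t·PV
  1       156.25       152.1051       152.1051
  2       156.25       148.0702       296.1404
  3       156.25       144.1423       432.4270
  4       156.25       140.3187       561.2746
  5       156.25       136.5964       682.9820
  6    25,156.25    21,408.6362   128,451.8173
  Σ                 22,129.8690   130,576.7466
P = 22,129.8690; Macaulay duration = 130,576.7466 / 22,129.8690 = 5.90048 half-year periods = 2.95024 years.
Modified duration = D_Mac / (1 + y) = 2.95024 / 1.02725 = 2.87198 years.

2.872 years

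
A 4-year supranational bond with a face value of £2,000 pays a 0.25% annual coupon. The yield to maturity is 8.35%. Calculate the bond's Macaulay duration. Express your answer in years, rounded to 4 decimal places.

Periodic yield y = 0.0835. Discount each cash flow and weight by its year:
  t   CF        PV=CF/(1+0.0835)^t    t·PV
  1         5.00         4.6147         4.6147
  2         5.00         4.2590         8.5181
  3         5.00         3.9308        11.7925
  4     2,005.00     1,454.7847     5,819.1387
  Σ                  1,467.5892     5,844.0639
Price P = Σ PV = 1,467.5892.
Macaulay duration = Σ(t·PV) / P = 5,844.0639 / 1,467.5892 = 3.98208 years.

3.9821 years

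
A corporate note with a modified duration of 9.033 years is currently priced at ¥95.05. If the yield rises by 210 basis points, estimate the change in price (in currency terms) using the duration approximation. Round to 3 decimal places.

-¥18.030

Duration approximation: ΔP/P ≈ -D_mod · Δy = -9.033 × (+0.021) = -0.189693.
ΔP ≈ 95.05 × (-0.189693) = -18.03031965.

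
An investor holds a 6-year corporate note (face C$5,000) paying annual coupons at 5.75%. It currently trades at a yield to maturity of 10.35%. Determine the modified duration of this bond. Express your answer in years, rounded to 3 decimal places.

4.657 years

Periodic yield y = 0.1035. First find Macaulay duration:
  t   CF        PV=CF/(1+0.1035)^t    t·PV
  1       287.50       260.5347       260.5347
  2       287.50       236.0985       472.1969
  3       287.50       213.9542       641.8626
  4       287.50       193.8869       775.5477
  5       287.50       175.7018       878.5089
  6     5,287.50     2,928.3053    17,569.8319
  Σ                  4,008.4814    20,598.4827
P = 4,008.4814; Macaulay duration = 20,598.4827 / 4,008.4814 = 5.13872 years.
Modified duration = D_Mac / (1 + y) = 5.13872 / 1.1035 = 4.65675 years.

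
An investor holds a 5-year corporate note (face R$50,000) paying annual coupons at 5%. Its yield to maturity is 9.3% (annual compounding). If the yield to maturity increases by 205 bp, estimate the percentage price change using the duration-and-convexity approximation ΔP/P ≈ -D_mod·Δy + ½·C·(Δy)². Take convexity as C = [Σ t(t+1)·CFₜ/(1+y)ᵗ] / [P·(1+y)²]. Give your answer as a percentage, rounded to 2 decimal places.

-7.98%

With y = 0.093:
  t   CF        PV=CF/(1+0.093)^t    t·PV        t(t+1)·PV
  1     2,500.00     2,287.2827     2,287.2827       4,574.5654
  2     2,500.00     2,092.6649     4,185.3297      12,555.9892
  3     2,500.00     1,914.6065     5,743.8194      22,975.2777
  4     2,500.00     1,751.6985     7,006.7940      35,033.9702
  5    52,500.00    33,655.6896   168,278.4480   1,009,670.6881
  Σ                 41,701.9422   187,501.6739   1,084,810.4907
P = 41,701.9422; D_Mac = 4.49623 yrs; D_mod = 4.11366 yrs; C = 21.77496.
Duration effect: -4.11366 × (+0.0205) = -0.084330
Convexity effect: 0.5 × 21.77496 × (0.0205)² = +0.0045755
ΔP/P ≈ -0.084330 + 0.0045755 = -0.079755 = -7.9755%.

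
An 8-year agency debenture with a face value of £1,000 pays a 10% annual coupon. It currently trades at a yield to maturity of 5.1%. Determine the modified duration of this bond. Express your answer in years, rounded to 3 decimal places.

Periodic yield y = 0.051. First find Macaulay duration:
  t   CF        PV=CF/(1+0.051)^t    t·PV
  1       100.00        95.1475        95.1475
  2       100.00        90.5304       181.0609
  3       100.00        86.1374       258.4123
  4       100.00        81.9576       327.8303
  5       100.00        77.9806       389.9029
  6       100.00        74.1965       445.1793
  7       100.00        70.5961       494.1730
  8     1,100.00       738.8750     5,910.9998
  Σ                  1,315.4211     8,102.7059
P = 1,315.4211; Macaulay duration = 8,102.7059 / 1,315.4211 = 6.15978 years.
Modified duration = D_Mac / (1 + y) = 6.15978 / 1.051 = 5.86088 years.

5.861 years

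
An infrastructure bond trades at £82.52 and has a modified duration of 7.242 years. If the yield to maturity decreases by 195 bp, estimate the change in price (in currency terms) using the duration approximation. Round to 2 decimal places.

Duration approximation: ΔP/P ≈ -D_mod · Δy = -7.242 × (-0.0195) = +0.141219.
ΔP ≈ 82.52 × (+0.141219) = +11.65339188.

+£11.65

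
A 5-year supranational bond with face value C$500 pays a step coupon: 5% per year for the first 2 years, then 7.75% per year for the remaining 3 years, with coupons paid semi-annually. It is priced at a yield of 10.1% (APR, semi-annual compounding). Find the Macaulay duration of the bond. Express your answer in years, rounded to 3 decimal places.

4.363 years

Periodic yield y = 0.0505. Discount each cash flow and weight by its period:
  t   CF        PV=CF/(1+0.0505)^t    t·PV
  1       12.500        11.8991        11.8991
  2       12.500        11.3271        22.6542
  3       12.500        10.7826        32.3477
  4       12.500        10.2642        41.0569
  5       19.375        15.1447        75.7236
  6       19.375        14.4167        86.5001
  7       19.375        13.7236        96.0655
  8       19.375        13.0639       104.5113
  9       19.375        12.4359       111.9231
  10     519.375       317.3368     3,173.3683
  Σ                    430.3946     3,756.0497
Price P = Σ PV = 430.3946.
Macaulay duration = Σ(t·PV) / P = 3,756.0497 / 430.3946 = 8.72699 half-year periods.
In years: 8.72699 / 2 = 4.36349 years.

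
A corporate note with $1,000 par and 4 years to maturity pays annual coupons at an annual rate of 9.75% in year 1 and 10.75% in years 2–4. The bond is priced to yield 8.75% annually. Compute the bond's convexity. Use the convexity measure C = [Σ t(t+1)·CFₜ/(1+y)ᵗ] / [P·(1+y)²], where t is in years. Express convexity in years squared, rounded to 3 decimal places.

14.064

With y = 0.0875:
  t   CF        PV=CF/(1+0.0875)^t    t·PV        t(t+1)·PV
  1        97.50        89.6552        89.6552         179.3103
  2       107.50        90.8971       181.7942         545.3825
  3       107.50        83.5835       250.7506       1,003.0023
  4     1,107.50       791.8204     3,167.2815      15,836.4075
  Σ                  1,055.9561     3,689.4814      17,564.1026
P = 1,055.9561.
Convexity = Σ t(t+1)·PV / [P·(1+y)²] = 17,564.1026 / (1,055.9561 × 1.182656) = 14.06441.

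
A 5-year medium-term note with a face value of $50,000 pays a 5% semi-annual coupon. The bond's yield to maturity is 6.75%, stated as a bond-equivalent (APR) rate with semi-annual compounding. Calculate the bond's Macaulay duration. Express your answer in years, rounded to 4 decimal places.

Periodic yield y = 0.03375. Discount each cash flow and weight by its period:
  t   CF        PV=CF/(1+0.03375)^t    t·PV
  1     1,250.00     1,209.1898     1,209.1898
  2     1,250.00     1,169.7121     2,339.4241
  3     1,250.00     1,131.5232     3,394.5695
  4     1,250.00     1,094.5810     4,378.3242
  5     1,250.00     1,058.8450     5,294.2251
  6     1,250.00     1,024.2757     6,145.6543
  7     1,250.00       990.8350     6,935.8453
  8     1,250.00       958.4861     7,667.8890
  9     1,250.00       927.1934     8,344.7402
  10   51,250.00    36,773.8114   367,738.1138
  Σ                 46,338.4527   413,447.9753
Price P = Σ PV = 46,338.4527.
Macaulay duration = Σ(t·PV) / P = 413,447.9753 / 46,338.4527 = 8.92235 half-year periods.
In years: 8.92235 / 2 = 4.46118 years.

4.4612 years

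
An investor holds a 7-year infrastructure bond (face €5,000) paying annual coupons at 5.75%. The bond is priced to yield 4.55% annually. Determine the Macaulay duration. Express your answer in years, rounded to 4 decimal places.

Periodic yield y = 0.0455. Discount each cash flow and weight by its year:
  t   CF        PV=CF/(1+0.0455)^t    t·PV
  1       287.50       274.9880       274.9880
  2       287.50       263.0206       526.0412
  3       287.50       251.5740       754.7220
  4       287.50       240.6255       962.5021
  5       287.50       230.1535     1,150.7677
  6       287.50       220.1373     1,320.8238
  7     5,287.50     3,872.4170    27,106.9191
  Σ                  5,352.9160    32,096.7640
Price P = Σ PV = 5,352.9160.
Macaulay duration = Σ(t·PV) / P = 32,096.7640 / 5,352.9160 = 5.99613 years.

5.9961 years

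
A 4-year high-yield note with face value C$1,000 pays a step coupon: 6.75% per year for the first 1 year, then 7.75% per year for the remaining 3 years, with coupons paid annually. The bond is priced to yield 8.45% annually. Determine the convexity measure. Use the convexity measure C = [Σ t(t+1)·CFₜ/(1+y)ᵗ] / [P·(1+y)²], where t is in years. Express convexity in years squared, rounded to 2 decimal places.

With y = 0.0845:
  t   CF        PV=CF/(1+0.0845)^t    t·PV        t(t+1)·PV
  1        67.50        62.2407        62.2407         124.4813
  2        77.50        65.8935       131.7870         395.3610
  3        77.50        60.7593       182.2780         729.1121
  4     1,077.50       778.9311     3,115.7245      15,578.6223
  Σ                    967.8246     3,492.0301      16,827.5767
P = 967.8246.
Convexity = Σ t(t+1)·PV / [P·(1+y)²] = 16,827.5767 / (967.8246 × 1.176140) = 14.78311.

14.78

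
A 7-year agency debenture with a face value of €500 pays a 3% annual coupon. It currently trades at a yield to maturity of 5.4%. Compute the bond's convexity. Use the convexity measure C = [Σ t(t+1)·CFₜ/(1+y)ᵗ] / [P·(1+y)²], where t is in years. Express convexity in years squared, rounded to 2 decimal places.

44.36

With y = 0.054:
  t   CF        PV=CF/(1+0.054)^t    t·PV        t(t+1)·PV
  1        15.00        14.2315        14.2315          28.4630
  2        15.00        13.5024        27.0047          81.0142
  3        15.00        12.8106        38.4318         153.7272
  4        15.00        12.1543        48.6171         243.0854
  5        15.00        11.5316        57.6578         345.9469
  6        15.00        10.9408        65.6446         459.5120
  7       515.00       356.3879     2,494.7153      19,957.7225
  Σ                    431.5590     2,746.3028      21,269.4712
P = 431.5590.
Convexity = Σ t(t+1)·PV / [P·(1+y)²] = 21,269.4712 / (431.5590 × 1.110916) = 44.36447.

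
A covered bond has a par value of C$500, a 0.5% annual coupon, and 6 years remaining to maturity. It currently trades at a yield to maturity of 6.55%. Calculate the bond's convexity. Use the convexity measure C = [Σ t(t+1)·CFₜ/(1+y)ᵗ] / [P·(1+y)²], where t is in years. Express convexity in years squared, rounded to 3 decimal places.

With y = 0.0655:
  t   CF        PV=CF/(1+0.0655)^t    t·PV        t(t+1)·PV
  1         2.50         2.3463         2.3463           4.6926
  2         2.50         2.2021         4.4042          13.2125
  3         2.50         2.0667         6.2001          24.8005
  4         2.50         1.9397         7.7587          38.7933
  5         2.50         1.8204         9.1021          54.6127
  6       502.50       343.4119     2,060.4714      14,423.2998
  Σ                    353.7871     2,090.2828      14,559.4115
P = 353.7871.
Convexity = Σ t(t+1)·PV / [P·(1+y)²] = 14,559.4115 / (353.7871 × 1.135290) = 36.24891.

36.249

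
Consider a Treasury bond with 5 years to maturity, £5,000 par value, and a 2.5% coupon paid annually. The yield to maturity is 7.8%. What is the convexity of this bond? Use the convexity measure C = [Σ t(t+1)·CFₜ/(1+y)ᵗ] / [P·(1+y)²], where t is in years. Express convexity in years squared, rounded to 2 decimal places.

23.95

With y = 0.078:
  t   CF        PV=CF/(1+0.078)^t    t·PV        t(t+1)·PV
  1       125.00       115.9555       115.9555         231.9109
  2       125.00       107.5654       215.1307         645.3922
  3       125.00        99.7824       299.3471       1,197.3882
  4       125.00        92.5625       370.2499       1,851.2495
  5     5,125.00     3,520.4653    17,602.3264     105,613.9584
  Σ                  3,936.3310    18,603.0096     109,539.8993
P = 3,936.3310.
Convexity = Σ t(t+1)·PV / [P·(1+y)²] = 109,539.8993 / (3,936.3310 × 1.162084) = 23.94656.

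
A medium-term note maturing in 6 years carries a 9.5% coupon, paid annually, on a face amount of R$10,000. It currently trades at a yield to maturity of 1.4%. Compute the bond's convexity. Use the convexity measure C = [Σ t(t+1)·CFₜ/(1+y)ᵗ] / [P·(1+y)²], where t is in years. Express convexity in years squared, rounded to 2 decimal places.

With y = 0.014:
  t   CF        PV=CF/(1+0.014)^t    t·PV        t(t+1)·PV
  1       950.00       936.8836       936.8836       1,873.7673
  2       950.00       923.9484     1,847.8967       5,543.6901
  3       950.00       911.1917     2,733.5750      10,934.3000
  4       950.00       898.6111     3,594.4445      17,972.2223
  5       950.00       886.2043     4,431.0213      26,586.1276
  6    10,950.00    10,073.6391    60,441.8348     423,092.8437
  Σ                 14,630.4782    73,985.6559     486,002.9509
P = 14,630.4782.
Convexity = Σ t(t+1)·PV / [P·(1+y)²] = 486,002.9509 / (14,630.4782 × 1.028196) = 32.30758.

32.31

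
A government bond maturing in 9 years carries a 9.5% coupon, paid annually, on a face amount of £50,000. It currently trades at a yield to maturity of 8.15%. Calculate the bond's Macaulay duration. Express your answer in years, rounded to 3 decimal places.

Periodic yield y = 0.0815. Discount each cash flow and weight by its year:
  t   CF        PV=CF/(1+0.0815)^t    t·PV
  1     4,750.00     4,392.0481     4,392.0481
  2     4,750.00     4,061.0708     8,122.1416
  3     4,750.00     3,755.0354    11,265.1063
  4     4,750.00     3,472.0623    13,888.2494
  5     4,750.00     3,210.4136    16,052.0682
  6     4,750.00     2,968.4823    17,810.8939
  7     4,750.00     2,744.7825    19,213.4778
  8     4,750.00     2,537.9404    20,303.5232
  9    54,750.00    27,048.6385   243,437.7464
  Σ                 54,190.4740   354,485.2549
Price P = Σ PV = 54,190.4740.
Macaulay duration = Σ(t·PV) / P = 354,485.2549 / 54,190.4740 = 6.54147 years.

6.541 years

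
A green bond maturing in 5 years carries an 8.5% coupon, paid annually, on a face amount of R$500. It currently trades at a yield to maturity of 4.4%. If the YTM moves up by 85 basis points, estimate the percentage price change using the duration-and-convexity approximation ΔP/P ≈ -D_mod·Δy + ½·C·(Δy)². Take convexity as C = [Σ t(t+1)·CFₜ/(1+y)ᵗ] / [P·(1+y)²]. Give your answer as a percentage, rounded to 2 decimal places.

With y = 0.044:
  t   CF        PV=CF/(1+0.044)^t    t·PV        t(t+1)·PV
  1        42.50        40.7088        40.7088          81.4176
  2        42.50        38.9931        77.9862         233.9587
  3        42.50        37.3497       112.0492         448.1967
  4        42.50        35.7756       143.1024         715.5120
  5       542.50       437.4186     2,187.0930      13,122.5581
  Σ                    590.2459     2,560.9396      14,601.6431
P = 590.2459; D_Mac = 4.33877 yrs; D_mod = 4.15591 yrs; C = 22.69696.
Duration effect: -4.15591 × (+0.0085) = -0.035325
Convexity effect: 0.5 × 22.69696 × (0.0085)² = +0.0008199
ΔP/P ≈ -0.035325 + 0.0008199 = -0.034505 = -3.4505%.

-3.45%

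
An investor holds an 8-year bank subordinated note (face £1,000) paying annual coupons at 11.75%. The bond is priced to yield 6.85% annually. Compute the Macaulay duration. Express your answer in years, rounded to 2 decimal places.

5.90 years

Periodic yield y = 0.0685. Discount each cash flow and weight by its year:
  t   CF        PV=CF/(1+0.0685)^t    t·PV
  1       117.50       109.9672       109.9672
  2       117.50       102.9174       205.8348
  3       117.50        96.3195       288.9585
  4       117.50        90.1446       360.5784
  5       117.50        84.3656       421.8278
  6       117.50        78.9570       473.7421
  7       117.50        73.8952       517.2663
  8     1,117.50       657.7356     5,261.8844
  Σ                  1,294.3021     7,640.0597
Price P = Σ PV = 1,294.3021.
Macaulay duration = Σ(t·PV) / P = 7,640.0597 / 1,294.3021 = 5.90284 years.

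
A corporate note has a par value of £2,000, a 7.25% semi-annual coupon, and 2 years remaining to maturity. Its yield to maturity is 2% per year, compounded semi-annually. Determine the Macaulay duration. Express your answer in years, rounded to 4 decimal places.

1.9030 years

Periodic yield y = 0.01. Discount each cash flow and weight by its period:
  t   CF        PV=CF/(1+0.01)^t    t·PV
  1        72.50        71.7822        71.7822
  2        72.50        71.0715       142.1429
  3        72.50        70.3678       211.1034
  4     2,072.50     1,991.6318     7,966.5271
  Σ                  2,204.8532     8,391.5555
Price P = Σ PV = 2,204.8532.
Macaulay duration = Σ(t·PV) / P = 8,391.5555 / 2,204.8532 = 3.80595 half-year periods.
In years: 3.80595 / 2 = 1.90297 years.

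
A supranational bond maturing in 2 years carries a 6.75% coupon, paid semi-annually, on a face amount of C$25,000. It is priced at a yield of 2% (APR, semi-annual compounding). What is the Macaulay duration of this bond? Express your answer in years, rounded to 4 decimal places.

1.9089 years

Periodic yield y = 0.01. Discount each cash flow and weight by its period:
  t   CF        PV=CF/(1+0.01)^t    t·PV
  1       843.75       835.3960       835.3960
  2       843.75       827.1248     1,654.2496
  3       843.75       818.9354     2,456.8063
  4    25,843.75    24,835.3358    99,341.3431
  Σ                 27,316.7920   104,287.7950
Price P = Σ PV = 27,316.7920.
Macaulay duration = Σ(t·PV) / P = 104,287.7950 / 27,316.7920 = 3.81772 half-year periods.
In years: 3.81772 / 2 = 1.90886 years.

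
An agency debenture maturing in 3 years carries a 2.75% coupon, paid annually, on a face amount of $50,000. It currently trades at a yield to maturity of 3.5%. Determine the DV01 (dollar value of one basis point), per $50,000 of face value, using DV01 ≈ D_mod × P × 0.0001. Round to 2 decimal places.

Periodic yield y = 0.035.
  t   CF        PV=CF/(1+0.035)^t    t·PV
  1     1,375.00     1,328.5024     1,328.5024
  2     1,375.00     1,283.5772     2,567.1544
  3    51,375.00    46,337.3065   139,011.9195
  Σ                 48,949.3861   142,907.5764
P = 48,949.3861; D_Mac = 2.91950 yrs; D_mod = 2.82077 yrs.
DV01 ≈ 2.82077 × 48,949.3861 × 0.0001 = 13.807495.

$13.81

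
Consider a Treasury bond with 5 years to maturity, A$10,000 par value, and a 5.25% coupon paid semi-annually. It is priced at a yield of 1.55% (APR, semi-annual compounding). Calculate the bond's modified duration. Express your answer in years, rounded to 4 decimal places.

Periodic yield y = 0.00775. First find Macaulay duration:
  t   CF        PV=CF/(1+0.00775)^t    t·PV
  1       262.50       260.4813       260.4813
  2       262.50       258.4781       516.9561
  3       262.50       256.4903       769.4708
  4       262.50       254.5178     1,018.0710
  5       262.50       252.5604     1,262.8020
  6       262.50       250.6181     1,503.7087
  7       262.50       248.6908     1,740.8354
  8       262.50       246.7782     1,974.2259
  9       262.50       244.8804     2,203.9237
  10   10,262.50     9,500.0327    95,000.3274
  Σ                 11,773.5280   106,250.8023
P = 11,773.5280; Macaulay duration = 106,250.8023 / 11,773.5280 = 9.02455 half-year periods = 4.51228 years.
Modified duration = D_Mac / (1 + y) = 4.51228 / 1.00775 = 4.47757 years.

4.4776 years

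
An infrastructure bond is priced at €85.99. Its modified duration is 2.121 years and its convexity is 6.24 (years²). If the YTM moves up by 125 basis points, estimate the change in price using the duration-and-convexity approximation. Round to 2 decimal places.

Duration effect: -D_mod·Δy = -2.121 × (+0.0125) = -0.0265125
Convexity effect: ½·C·(Δy)² = 0.5 × 6.24 × (0.0125)² = +0.0004875
ΔP/P ≈ -0.0265125 + 0.0004875 = -0.026025
ΔP ≈ 85.99 × (-0.026025) = -2.23788975.

-€2.24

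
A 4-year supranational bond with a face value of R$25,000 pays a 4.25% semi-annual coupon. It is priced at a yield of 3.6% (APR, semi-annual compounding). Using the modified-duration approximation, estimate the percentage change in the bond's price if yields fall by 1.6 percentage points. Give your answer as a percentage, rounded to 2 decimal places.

+5.85%

Periodic yield y = 0.018. Modified duration first:
  t   CF        PV=CF/(1+0.018)^t    t·PV
  1       531.25       521.8566       521.8566
  2       531.25       512.6293     1,025.2585
  3       531.25       503.5651     1,510.6953
  4       531.25       494.6612     1,978.6447
  5       531.25       485.9147     2,429.5736
  6       531.25       477.3229     2,863.9374
  7       531.25       468.8830     3,282.1811
  8    25,531.25    22,135.5264   177,084.2112
  Σ                 25,600.3591   190,696.3583
P = 25,600.3591; D_Mac = 7.44897 half-year periods = 3.72449 yrs; D_mod = 3.72449/(1+0.018) = 3.65863 yrs.
ΔP/P ≈ -D_mod · Δy = -3.65863 × (-0.016) = +0.058538 = +5.8538%.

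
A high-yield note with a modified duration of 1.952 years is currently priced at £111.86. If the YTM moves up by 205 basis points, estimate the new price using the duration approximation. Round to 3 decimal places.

Duration approximation: ΔP/P ≈ -D_mod · Δy = -1.952 × (+0.0205) = -0.040016.
New price ≈ 111.86 × (1 - 0.040016) = 107.38381024.

£107.384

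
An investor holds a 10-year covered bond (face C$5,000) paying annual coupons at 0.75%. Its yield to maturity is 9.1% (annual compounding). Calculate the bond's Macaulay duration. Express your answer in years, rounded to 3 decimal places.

9.465 years

Periodic yield y = 0.091. Discount each cash flow and weight by its year:
  t   CF        PV=CF/(1+0.091)^t    t·PV
  1        37.50        34.3721        34.3721
  2        37.50        31.5052        63.0103
  3        37.50        28.8773        86.6320
  4        37.50        26.4687       105.8747
  5        37.50        24.2609       121.3047
  6        37.50        22.2373       133.4240
  7        37.50        20.3825       142.6777
  8        37.50        18.6824       149.4594
  9        37.50        17.1241       154.1172
  10    5,037.50     2,108.4706    21,084.7062
  Σ                  2,332.3813    22,075.5783
Price P = Σ PV = 2,332.3813.
Macaulay duration = Σ(t·PV) / P = 22,075.5783 / 2,332.3813 = 9.46482 years.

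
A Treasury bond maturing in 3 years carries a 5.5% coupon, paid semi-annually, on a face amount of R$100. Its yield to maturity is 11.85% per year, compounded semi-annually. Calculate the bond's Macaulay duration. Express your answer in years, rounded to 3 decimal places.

2.786 years

Periodic yield y = 0.05925. Discount each cash flow and weight by its period:
  t   CF        PV=CF/(1+0.05925)^t    t·PV
  1         2.75         2.5962         2.5962
  2         2.75         2.4510         4.9019
  3         2.75         2.3139         6.9416
  4         2.75         2.1844         8.7377
  5         2.75         2.0622        10.3112
  6       102.75        72.7430       436.4578
  Σ                     84.3506       469.9464
Price P = Σ PV = 84.3506.
Macaulay duration = Σ(t·PV) / P = 469.9464 / 84.3506 = 5.57134 half-year periods.
In years: 5.57134 / 2 = 2.78567 years.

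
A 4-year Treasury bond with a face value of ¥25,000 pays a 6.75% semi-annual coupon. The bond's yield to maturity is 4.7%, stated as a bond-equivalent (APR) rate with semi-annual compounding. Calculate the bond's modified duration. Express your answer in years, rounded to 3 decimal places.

Periodic yield y = 0.0235. First find Macaulay duration:
  t   CF        PV=CF/(1+0.0235)^t    t·PV
  1       843.75       824.3771       824.3771
  2       843.75       805.4491     1,610.8982
  3       843.75       786.9556     2,360.8669
  4       843.75       768.8868     3,075.5471
  5       843.75       751.2328     3,756.1641
  6       843.75       733.9842     4,403.9051
  7       843.75       717.1316     5,019.9212
  8    25,843.75    21,461.1384   171,689.1072
  Σ                 26,849.1556   192,740.7869
P = 26,849.1556; Macaulay duration = 192,740.7869 / 26,849.1556 = 7.17865 half-year periods = 3.58933 years.
Modified duration = D_Mac / (1 + y) = 3.58933 / 1.0235 = 3.50691 years.

3.507 years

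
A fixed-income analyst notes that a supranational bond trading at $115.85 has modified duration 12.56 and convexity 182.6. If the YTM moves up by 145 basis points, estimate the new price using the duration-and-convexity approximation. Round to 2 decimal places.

Duration effect: -D_mod·Δy = -12.56 × (+0.0145) = -0.182120
Convexity effect: ½·C·(Δy)² = 0.5 × 182.6 × (0.0145)² = +0.019195825
ΔP/P ≈ -0.182120 + 0.019195825 = -0.162924175
New price ≈ 115.85 × (1 - 0.162924175) = 96.97523432625.

$96.98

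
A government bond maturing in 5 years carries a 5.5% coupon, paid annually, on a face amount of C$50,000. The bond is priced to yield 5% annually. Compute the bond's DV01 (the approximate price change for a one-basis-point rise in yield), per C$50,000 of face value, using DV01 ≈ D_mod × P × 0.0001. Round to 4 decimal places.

C$21.9466

Periodic yield y = 0.05.
  t   CF        PV=CF/(1+0.05)^t    t·PV
  1     2,750.00     2,619.0476     2,619.0476
  2     2,750.00     2,494.3311     4,988.6621
  3     2,750.00     2,375.5534     7,126.6602
  4     2,750.00     2,262.4318     9,049.7272
  5    52,750.00    41,331.0053   206,655.0264
  Σ                 51,082.3692   230,439.1236
P = 51,082.3692; D_Mac = 4.51113 yrs; D_mod = 4.29631 yrs.
DV01 ≈ 4.29631 × 51,082.3692 × 0.0001 = 21.946583.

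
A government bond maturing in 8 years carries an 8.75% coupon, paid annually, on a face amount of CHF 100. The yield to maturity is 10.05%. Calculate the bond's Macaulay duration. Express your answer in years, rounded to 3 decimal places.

5.999 years

Periodic yield y = 0.1005. Discount each cash flow and weight by its year:
  t   CF        PV=CF/(1+0.1005)^t    t·PV
  1         8.75         7.9509         7.9509
  2         8.75         7.2248        14.4497
  3         8.75         6.5650        19.6951
  4         8.75         5.9655        23.8621
  5         8.75         5.4207        27.1037
  6         8.75         4.9257        29.5542
  7         8.75         4.4759        31.3311
  8       108.75        50.5486       404.3886
  Σ                     93.0772       558.3353
Price P = Σ PV = 93.0772.
Macaulay duration = Σ(t·PV) / P = 558.3353 / 93.0772 = 5.99863 years.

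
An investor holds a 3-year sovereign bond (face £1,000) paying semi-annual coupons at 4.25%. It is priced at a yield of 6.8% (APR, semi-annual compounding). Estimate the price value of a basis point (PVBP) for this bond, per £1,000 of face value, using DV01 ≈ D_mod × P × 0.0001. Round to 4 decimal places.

£0.2561

Periodic yield y = 0.034.
  t   CF        PV=CF/(1+0.034)^t    t·PV
  1        21.25        20.5513        20.5513
  2        21.25        19.8755        39.7510
  3        21.25        19.2219        57.6658
  4        21.25        18.5899        74.3596
  5        21.25        17.9786        89.8931
  6     1,021.25       835.6200     5,013.7201
  Σ                    931.8372     5,295.9408
P = 931.8372; D_Mac = 5.68333 half-year periods = 2.84167 yrs; D_mod = 2.74823 yrs.
DV01 ≈ 2.74823 × 931.8372 × 0.0001 = 0.256090.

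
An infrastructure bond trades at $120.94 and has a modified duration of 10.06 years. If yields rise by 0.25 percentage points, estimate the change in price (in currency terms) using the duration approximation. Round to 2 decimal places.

Duration approximation: ΔP/P ≈ -D_mod · Δy = -10.06 × (+0.0025) = -0.025150.
ΔP ≈ 120.94 × (-0.025150) = -3.041641.

-$3.04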